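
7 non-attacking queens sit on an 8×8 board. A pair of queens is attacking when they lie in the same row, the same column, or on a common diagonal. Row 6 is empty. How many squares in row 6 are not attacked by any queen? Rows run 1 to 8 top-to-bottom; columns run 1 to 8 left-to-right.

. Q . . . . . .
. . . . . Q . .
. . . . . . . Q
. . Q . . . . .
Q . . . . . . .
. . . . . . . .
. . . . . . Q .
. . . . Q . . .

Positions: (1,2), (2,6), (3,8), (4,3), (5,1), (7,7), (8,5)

(1,2) attacks row 6 at column 2 and diagonals 7.
(2,6) attacks row 6 at column 6 and diagonals 2.
(3,8) attacks row 6 at column 8 and diagonals 5.
(4,3) attacks row 6 at column 3 and diagonals 1, 5.
(5,1) attacks row 6 at column 1 and diagonals 2.
(7,7) attacks row 6 at column 7 and diagonals 6, 8.
(8,5) attacks row 6 at column 5 and diagonals 3, 7.
Attacked columns: {1, 2, 3, 5, 6, 7, 8}. Safe: {4}.

1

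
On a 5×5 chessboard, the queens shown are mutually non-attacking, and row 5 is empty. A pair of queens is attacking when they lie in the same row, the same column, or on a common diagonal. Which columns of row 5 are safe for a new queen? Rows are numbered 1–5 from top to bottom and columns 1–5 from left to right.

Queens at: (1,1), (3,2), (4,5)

(1,1) attacks row 5 at column 1 and diagonals 5.
(3,2) attacks row 5 at column 2 and diagonals 4.
(4,5) attacks row 5 at column 5 and diagonals 4.
Attacked columns: {1, 2, 4, 5}. Safe: {3}.

columns 3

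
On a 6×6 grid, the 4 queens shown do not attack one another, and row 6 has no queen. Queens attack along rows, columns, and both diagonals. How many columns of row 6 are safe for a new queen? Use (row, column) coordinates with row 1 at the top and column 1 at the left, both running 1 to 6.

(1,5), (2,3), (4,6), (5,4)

(1,5) attacks row 6 at column 5.
(2,3) attacks row 6 at column 3.
(4,6) attacks row 6 at column 6 and diagonals 4.
(5,4) attacks row 6 at column 4 and diagonals 3, 5.
Attacked columns: {3, 4, 5, 6}. Safe: {1, 2}.

2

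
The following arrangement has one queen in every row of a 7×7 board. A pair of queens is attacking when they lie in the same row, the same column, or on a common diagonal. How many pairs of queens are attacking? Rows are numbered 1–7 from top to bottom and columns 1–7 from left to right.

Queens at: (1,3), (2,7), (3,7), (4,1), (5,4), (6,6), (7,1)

3

Same column: (2,7)–(3,7) (column 7); (4,1)–(7,1) (column 1).
Same diagonal: (2,7)–(5,4) (|2−5| = |7−4| = 3).
Total attacking pairs: 3.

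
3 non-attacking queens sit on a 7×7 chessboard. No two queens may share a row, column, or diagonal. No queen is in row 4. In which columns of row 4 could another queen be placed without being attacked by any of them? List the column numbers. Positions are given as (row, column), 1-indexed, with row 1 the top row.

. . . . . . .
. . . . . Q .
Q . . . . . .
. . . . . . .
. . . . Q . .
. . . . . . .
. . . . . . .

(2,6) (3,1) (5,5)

(2,6) attacks row 4 at column 6 and diagonals 4.
(3,1) attacks row 4 at column 1 and diagonals 2.
(5,5) attacks row 4 at column 5 and diagonals 4, 6.
Attacked columns: {1, 2, 4, 5, 6}. Safe: {3, 7}.

columns 3, 7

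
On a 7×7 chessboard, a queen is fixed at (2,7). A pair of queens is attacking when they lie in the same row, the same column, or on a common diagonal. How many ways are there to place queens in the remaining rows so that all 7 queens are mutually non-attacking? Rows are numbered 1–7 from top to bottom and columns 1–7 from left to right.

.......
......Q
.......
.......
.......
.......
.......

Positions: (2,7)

Branch on row 1: col 1 → 0; col 2 → 1; col 3 → 2; col 4 → 2; col 5 → 2.
Sum: 0 + 1 + 2 + 2 + 2 = 7.

7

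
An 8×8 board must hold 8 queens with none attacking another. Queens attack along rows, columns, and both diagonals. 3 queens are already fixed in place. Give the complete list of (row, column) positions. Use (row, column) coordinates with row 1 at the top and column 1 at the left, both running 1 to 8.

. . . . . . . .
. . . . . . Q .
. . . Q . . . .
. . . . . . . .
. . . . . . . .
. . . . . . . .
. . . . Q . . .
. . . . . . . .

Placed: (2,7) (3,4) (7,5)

Row 1: attacked by (2,7)→{6,7,8}; (3,4)→{2,4,6}; (7,5)→{5}. Safe: 1, 3. Place at column 1.
Row 4: attacked by (1,1)→{1,4}; (2,7)→{5,7}; (3,4)→{3,4,5}; (7,5)→{2,5,8}. Safe: 6. Place at column 6.
Row 5: attacked by (1,1)→{1,5}; (2,7)→{4,7}; (3,4)→{2,4,6}; (4,6)→{5,6,7}; (7,5)→{3,5,7}. Safe: 8. Place at column 8.
Row 6: attacked by (1,1)→{1,6}; (2,7)→{3,7}; (3,4)→{1,4,7}; (4,6)→{4,6,8}; (5,8)→{7,8}; (7,5)→{4,5,6}. Safe: 2. Place at column 2.
Row 8: attacked by (1,1)→{1,8}; (2,7)→{1,7}; (3,4)→{4}; (4,6)→{2,6}; (5,8)→{5,8}; (6,2)→{2,4}; (7,5)→{4,5,6}. Safe: 3. Place at column 3.
Columns [1, 7, 4, 6, 8, 2, 5, 3], r−c [0, -5, -1, -2, -3, 4, 2, 5], r+c [2, 9, 7, 10, 13, 8, 12, 11] are all distinct, so no two queens attack.

(1,1) (2,7) (3,4) (4,6) (5,8) (6,2) (7,5) (8,3)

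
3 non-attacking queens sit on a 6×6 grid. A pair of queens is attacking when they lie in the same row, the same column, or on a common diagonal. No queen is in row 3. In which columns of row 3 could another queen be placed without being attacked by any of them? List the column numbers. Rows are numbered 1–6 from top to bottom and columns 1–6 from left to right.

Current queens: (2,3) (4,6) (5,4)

(2,3) attacks row 3 at column 3 and diagonals 2, 4.
(4,6) attacks row 3 at column 6 and diagonals 5.
(5,4) attacks row 3 at column 4 and diagonals 2, 6.
Attacked columns: {2, 3, 4, 5, 6}. Safe: {1}.

columns 1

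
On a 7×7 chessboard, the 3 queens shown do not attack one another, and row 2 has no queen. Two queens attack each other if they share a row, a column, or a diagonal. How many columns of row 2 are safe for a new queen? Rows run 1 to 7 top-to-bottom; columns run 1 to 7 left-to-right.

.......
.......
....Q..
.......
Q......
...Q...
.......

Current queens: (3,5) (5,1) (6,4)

3

(3,5) attacks row 2 at column 5 and diagonals 4, 6.
(5,1) attacks row 2 at column 1 and diagonals 4.
(6,4) attacks row 2 at column 4.
Attacked columns: {1, 4, 5, 6}. Safe: {2, 3, 7}.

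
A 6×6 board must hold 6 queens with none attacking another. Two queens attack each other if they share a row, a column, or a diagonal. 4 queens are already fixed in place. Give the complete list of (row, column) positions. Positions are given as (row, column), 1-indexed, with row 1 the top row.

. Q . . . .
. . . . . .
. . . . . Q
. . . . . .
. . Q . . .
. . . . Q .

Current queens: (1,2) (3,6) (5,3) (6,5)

Row 2: attacked by (1,2)→{1,2,3}; (3,6)→{5,6}; (5,3)→{3,6}; (6,5)→{1,5}. Safe: 4. Place at column 4.
Row 4: attacked by (1,2)→{2,5}; (2,4)→{2,4,6}; (3,6)→{5,6}; (5,3)→{2,3,4}; (6,5)→{3,5}. Safe: 1. Place at column 1.
Columns [2, 4, 6, 1, 3, 5], r−c [-1, -2, -3, 3, 2, 1], r+c [3, 6, 9, 5, 8, 11] are all distinct, so no two queens attack.

(1,2) (2,4) (3,6) (4,1) (5,3) (6,5)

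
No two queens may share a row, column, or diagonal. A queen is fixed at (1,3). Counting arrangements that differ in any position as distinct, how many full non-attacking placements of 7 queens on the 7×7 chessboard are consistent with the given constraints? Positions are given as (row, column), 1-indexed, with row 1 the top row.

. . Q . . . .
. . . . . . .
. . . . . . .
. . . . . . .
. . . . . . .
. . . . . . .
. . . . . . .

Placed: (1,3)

Branch on row 2: col 1 → 2; col 5 → 1; col 6 → 1; col 7 → 2.
Sum: 2 + 1 + 1 + 2 = 6.

6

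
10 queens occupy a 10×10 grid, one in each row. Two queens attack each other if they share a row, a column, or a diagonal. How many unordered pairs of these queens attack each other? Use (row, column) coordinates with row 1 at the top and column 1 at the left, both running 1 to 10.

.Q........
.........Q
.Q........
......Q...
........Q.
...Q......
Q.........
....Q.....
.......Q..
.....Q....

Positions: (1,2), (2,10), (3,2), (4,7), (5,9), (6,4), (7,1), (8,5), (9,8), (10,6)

Same column: (1,2)–(3,2) (column 2).
Same diagonal: (3,2)–(9,8) (|3−9| = |2−8| = 6).
Total attacking pairs: 2.

2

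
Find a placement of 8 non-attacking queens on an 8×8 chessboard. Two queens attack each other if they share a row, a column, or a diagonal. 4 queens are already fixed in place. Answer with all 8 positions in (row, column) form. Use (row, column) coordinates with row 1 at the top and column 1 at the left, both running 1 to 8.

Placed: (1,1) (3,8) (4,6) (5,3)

Row 2: attacked by (1,1)→{1,2}; (3,8)→{7,8}; (4,6)→{4,6,8}; (5,3)→{3,6}. Safe: 5. Place at column 5.
Row 6: attacked by (1,1)→{1,6}; (2,5)→{1,5}; (3,8)→{5,8}; (4,6)→{4,6,8}; (5,3)→{2,3,4}. Safe: 7. Place at column 7.
Row 7: attacked by (1,1)→{1,7}; (2,5)→{5}; (3,8)→{4,8}; (4,6)→{3,6}; (5,3)→{1,3,5}; (6,7)→{6,7,8}. Safe: 2. Place at column 2.
Row 8: attacked by (1,1)→{1,8}; (2,5)→{5}; (3,8)→{3,8}; (4,6)→{2,6}; (5,3)→{3,6}; (6,7)→{5,7}; (7,2)→{1,2,3}. Safe: 4. Place at column 4.
Columns [1, 5, 8, 6, 3, 7, 2, 4], r−c [0, -3, -5, -2, 2, -1, 5, 4], r+c [2, 7, 11, 10, 8, 13, 9, 12] are all distinct, so no two queens attack.

(1,1) (2,5) (3,8) (4,6) (5,3) (6,7) (7,2) (8,4)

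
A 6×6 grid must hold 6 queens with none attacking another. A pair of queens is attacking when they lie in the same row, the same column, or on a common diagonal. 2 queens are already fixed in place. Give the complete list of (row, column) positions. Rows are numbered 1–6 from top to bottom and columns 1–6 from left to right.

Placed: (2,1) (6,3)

(1,4) (2,1) (3,5) (4,2) (5,6) (6,3)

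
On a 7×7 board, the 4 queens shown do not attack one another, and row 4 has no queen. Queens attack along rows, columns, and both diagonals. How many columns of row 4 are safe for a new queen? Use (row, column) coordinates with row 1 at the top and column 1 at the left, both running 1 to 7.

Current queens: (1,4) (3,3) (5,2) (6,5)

1

(1,4) attacks row 4 at column 4 and diagonals 1, 7.
(3,3) attacks row 4 at column 3 and diagonals 2, 4.
(5,2) attacks row 4 at column 2 and diagonals 1, 3.
(6,5) attacks row 4 at column 5 and diagonals 3, 7.
Attacked columns: {1, 2, 3, 4, 5, 7}. Safe: {6}.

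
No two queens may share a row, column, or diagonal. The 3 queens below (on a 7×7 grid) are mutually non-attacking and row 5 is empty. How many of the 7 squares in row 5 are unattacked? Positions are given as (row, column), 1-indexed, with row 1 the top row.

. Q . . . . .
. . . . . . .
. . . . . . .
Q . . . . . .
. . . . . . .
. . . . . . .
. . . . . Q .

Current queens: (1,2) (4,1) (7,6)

(1,2) attacks row 5 at column 2 and diagonals 6.
(4,1) attacks row 5 at column 1 and diagonals 2.
(7,6) attacks row 5 at column 6 and diagonals 4.
Attacked columns: {1, 2, 4, 6}. Safe: {3, 5, 7}.

3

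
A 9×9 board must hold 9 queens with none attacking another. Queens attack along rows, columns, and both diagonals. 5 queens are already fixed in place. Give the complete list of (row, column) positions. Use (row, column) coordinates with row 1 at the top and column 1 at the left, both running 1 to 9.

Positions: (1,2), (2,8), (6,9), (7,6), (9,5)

(1,2) (2,8) (3,1) (4,4) (5,7) (6,9) (7,6) (8,3) (9,5)

Row 3: attacked by (1,2)→{2,4}; (2,8)→{7,8,9}; (6,9)→{6,9}; (7,6)→{2,6}; (9,5)→{5}. Safe: 1, 3. Place at column 1.
Row 4: attacked by (1,2)→{2,5}; (2,8)→{6,8}; (3,1)→{1,2}; (6,9)→{7,9}; (7,6)→{3,6,9}; (9,5)→{5}. Safe: 4. Place at column 4.
Row 5: attacked by (1,2)→{2,6}; (2,8)→{5,8}; (3,1)→{1,3}; (4,4)→{3,4,5}; (6,9)→{8,9}; (7,6)→{4,6,8}; (9,5)→{1,5,9}. Safe: 7. Place at column 7.
Row 8: attacked by (1,2)→{2,9}; (2,8)→{2,8}; (3,1)→{1,6}; (4,4)→{4,8}; (5,7)→{4,7}; (6,9)→{7,9}; (7,6)→{5,6,7}; (9,5)→{4,5,6}. Safe: 3. Place at column 3.
Columns [2, 8, 1, 4, 7, 9, 6, 3, 5], r−c [-1, -6, 2, 0, -2, -3, 1, 5, 4], r+c [3, 10, 4, 8, 12, 15, 13, 11, 14] are all distinct, so no two queens attack.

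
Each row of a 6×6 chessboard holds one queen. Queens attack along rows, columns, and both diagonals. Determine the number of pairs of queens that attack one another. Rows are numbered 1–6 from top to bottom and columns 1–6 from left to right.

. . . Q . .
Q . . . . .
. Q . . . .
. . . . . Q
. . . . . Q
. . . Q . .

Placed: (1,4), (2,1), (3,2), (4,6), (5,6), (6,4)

5

Same column: (1,4)–(6,4) (column 4); (4,6)–(5,6) (column 6).
Same diagonal: (1,4)–(3,2) (|1−3| = |4−2| = 2); (2,1)–(3,2) (|2−3| = |1−2| = 1); (4,6)–(6,4) (|4−6| = |6−4| = 2).
Total attacking pairs: 5.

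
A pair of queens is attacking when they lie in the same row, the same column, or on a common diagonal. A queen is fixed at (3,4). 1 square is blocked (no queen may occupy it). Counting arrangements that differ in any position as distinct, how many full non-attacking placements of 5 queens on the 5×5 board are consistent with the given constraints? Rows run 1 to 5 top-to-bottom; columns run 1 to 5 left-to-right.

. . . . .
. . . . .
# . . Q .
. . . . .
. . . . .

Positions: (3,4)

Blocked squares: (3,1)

2

Branch on row 1: col 1 → 0; col 3 → 1; col 5 → 1.
Sum: 0 + 1 + 1 = 2.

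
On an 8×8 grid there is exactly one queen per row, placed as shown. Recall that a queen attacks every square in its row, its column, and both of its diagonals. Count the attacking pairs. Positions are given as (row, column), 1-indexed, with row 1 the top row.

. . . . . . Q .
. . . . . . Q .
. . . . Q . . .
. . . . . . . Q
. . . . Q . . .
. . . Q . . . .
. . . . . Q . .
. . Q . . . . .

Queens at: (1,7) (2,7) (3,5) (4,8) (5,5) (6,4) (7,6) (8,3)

Same column: (1,7)–(2,7) (column 7); (3,5)–(5,5) (column 5).
Same diagonal: (1,7)–(3,5) (|1−3| = |7−5| = 2); (5,5)–(6,4) (|5−6| = |5−4| = 1).
Total attacking pairs: 4.

4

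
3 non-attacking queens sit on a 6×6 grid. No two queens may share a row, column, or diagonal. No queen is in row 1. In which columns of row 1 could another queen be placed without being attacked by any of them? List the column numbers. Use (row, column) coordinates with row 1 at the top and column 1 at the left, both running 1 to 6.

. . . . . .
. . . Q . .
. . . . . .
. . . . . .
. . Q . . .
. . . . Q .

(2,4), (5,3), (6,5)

columns 1, 2, 6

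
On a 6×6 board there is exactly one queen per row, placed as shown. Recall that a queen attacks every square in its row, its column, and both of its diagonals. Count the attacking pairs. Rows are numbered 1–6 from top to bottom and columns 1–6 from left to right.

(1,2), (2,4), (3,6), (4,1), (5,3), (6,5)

All columns are distinct and no two queens satisfy |Δrow| = |Δcol|, so no pair attacks.

0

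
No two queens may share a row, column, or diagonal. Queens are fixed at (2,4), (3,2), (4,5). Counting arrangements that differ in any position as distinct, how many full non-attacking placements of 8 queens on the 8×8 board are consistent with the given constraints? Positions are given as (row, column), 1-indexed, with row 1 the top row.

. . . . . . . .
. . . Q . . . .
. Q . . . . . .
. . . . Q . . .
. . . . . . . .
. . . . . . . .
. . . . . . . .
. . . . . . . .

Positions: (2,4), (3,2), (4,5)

Branch on row 1: col 1 → 0; col 6 → 0; col 7 → 1.
Sum: 0 + 0 + 1 = 1.

1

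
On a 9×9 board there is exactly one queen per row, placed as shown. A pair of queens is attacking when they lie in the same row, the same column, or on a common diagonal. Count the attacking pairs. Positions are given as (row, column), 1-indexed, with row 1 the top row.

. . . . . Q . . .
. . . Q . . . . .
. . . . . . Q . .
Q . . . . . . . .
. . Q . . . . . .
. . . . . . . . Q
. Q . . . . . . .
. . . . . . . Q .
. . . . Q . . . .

All columns are distinct and no two queens satisfy |Δrow| = |Δcol|, so no pair attacks.

0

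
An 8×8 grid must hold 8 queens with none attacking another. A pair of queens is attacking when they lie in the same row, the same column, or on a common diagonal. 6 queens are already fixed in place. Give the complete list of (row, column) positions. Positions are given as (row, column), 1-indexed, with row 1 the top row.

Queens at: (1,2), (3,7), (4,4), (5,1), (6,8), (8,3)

Row 2: attacked by (1,2)→{1,2,3}; (3,7)→{6,7,8}; (4,4)→{2,4,6}; (5,1)→{1,4}; (6,8)→{4,8}; (8,3)→{3}. Safe: 5. Place at column 5.
Row 7: attacked by (1,2)→{2,8}; (2,5)→{5}; (3,7)→{3,7}; (4,4)→{1,4,7}; (5,1)→{1,3}; (6,8)→{7,8}; (8,3)→{2,3,4}. Safe: 6. Place at column 6.
Columns [2, 5, 7, 4, 1, 8, 6, 3], r−c [-1, -3, -4, 0, 4, -2, 1, 5], r+c [3, 7, 10, 8, 6, 14, 13, 11] are all distinct, so no two queens attack.

(1,2) (2,5) (3,7) (4,4) (5,1) (6,8) (7,6) (8,3)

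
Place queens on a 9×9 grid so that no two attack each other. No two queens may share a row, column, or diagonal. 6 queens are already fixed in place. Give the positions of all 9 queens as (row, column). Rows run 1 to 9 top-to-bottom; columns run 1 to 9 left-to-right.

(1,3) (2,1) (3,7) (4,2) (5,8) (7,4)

(1,3) (2,1) (3,7) (4,2) (5,8) (6,6) (7,4) (8,9) (9,5)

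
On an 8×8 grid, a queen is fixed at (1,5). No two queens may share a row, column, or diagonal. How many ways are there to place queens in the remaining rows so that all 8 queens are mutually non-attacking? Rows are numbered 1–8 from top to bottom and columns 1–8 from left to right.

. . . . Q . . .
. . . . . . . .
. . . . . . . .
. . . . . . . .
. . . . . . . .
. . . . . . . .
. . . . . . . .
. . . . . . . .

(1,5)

Branch on row 2: col 1 → 3; col 2 → 4; col 3 → 3; col 7 → 6; col 8 → 2.
Sum: 3 + 4 + 3 + 6 + 2 = 18.

18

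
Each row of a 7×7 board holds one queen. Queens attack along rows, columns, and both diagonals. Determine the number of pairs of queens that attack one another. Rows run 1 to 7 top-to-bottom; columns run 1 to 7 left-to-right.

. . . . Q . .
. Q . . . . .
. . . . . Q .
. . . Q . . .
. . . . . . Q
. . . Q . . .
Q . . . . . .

3

Same column: (4,4)–(6,4) (column 4).
Same diagonal: (2,2)–(4,4) (|2−4| = |2−4| = 2); (4,4)–(7,1) (|4−7| = |4−1| = 3).
Total attacking pairs: 3.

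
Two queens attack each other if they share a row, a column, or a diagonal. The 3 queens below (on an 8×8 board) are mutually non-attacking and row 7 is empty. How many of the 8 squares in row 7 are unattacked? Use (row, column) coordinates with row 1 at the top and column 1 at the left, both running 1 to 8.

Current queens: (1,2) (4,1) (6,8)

3

(1,2) attacks row 7 at column 2 and diagonals 8.
(4,1) attacks row 7 at column 1 and diagonals 4.
(6,8) attacks row 7 at column 8 and diagonals 7.
Attacked columns: {1, 2, 4, 7, 8}. Safe: {3, 5, 6}.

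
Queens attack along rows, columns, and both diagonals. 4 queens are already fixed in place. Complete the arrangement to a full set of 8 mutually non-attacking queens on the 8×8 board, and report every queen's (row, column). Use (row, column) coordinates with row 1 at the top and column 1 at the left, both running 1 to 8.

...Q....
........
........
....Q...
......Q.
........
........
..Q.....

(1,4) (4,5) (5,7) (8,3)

(1,4) (2,8) (3,1) (4,5) (5,7) (6,2) (7,6) (8,3)

Row 2: attacked by (1,4)→{3,4,5}; (4,5)→{3,5,7}; (5,7)→{4,7}; (8,3)→{3}. Safe: 1, 2, 6, 8. Place at column 8.
Row 3: attacked by (1,4)→{2,4,6}; (2,8)→{7,8}; (4,5)→{4,5,6}; (5,7)→{5,7}; (8,3)→{3,8}. Safe: 1. Place at column 1.
Row 6: attacked by (1,4)→{4}; (2,8)→{4,8}; (3,1)→{1,4}; (4,5)→{3,5,7}; (5,7)→{6,7,8}; (8,3)→{1,3,5}. Safe: 2. Place at column 2.
Row 7: attacked by (1,4)→{4}; (2,8)→{3,8}; (3,1)→{1,5}; (4,5)→{2,5,8}; (5,7)→{5,7}; (6,2)→{1,2,3}; (8,3)→{2,3,4}. Safe: 6. Place at column 6.
Columns [4, 8, 1, 5, 7, 2, 6, 3], r−c [-3, -6, 2, -1, -2, 4, 1, 5], r+c [5, 10, 4, 9, 12, 8, 13, 11] are all distinct, so no two queens attack.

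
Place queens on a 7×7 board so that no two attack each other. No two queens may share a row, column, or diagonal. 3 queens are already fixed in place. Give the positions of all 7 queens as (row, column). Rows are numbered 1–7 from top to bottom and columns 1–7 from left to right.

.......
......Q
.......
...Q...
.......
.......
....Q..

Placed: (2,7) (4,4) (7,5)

(1,3) (2,7) (3,2) (4,4) (5,6) (6,1) (7,5)

Row 1: attacked by (2,7)→{6,7}; (4,4)→{1,4,7}; (7,5)→{5}. Safe: 2, 3. Place at column 3.
Row 3: attacked by (1,3)→{1,3,5}; (2,7)→{6,7}; (4,4)→{3,4,5}; (7,5)→{1,5}. Safe: 2. Place at column 2.
Row 5: attacked by (1,3)→{3,7}; (2,7)→{4,7}; (3,2)→{2,4}; (4,4)→{3,4,5}; (7,5)→{3,5,7}. Safe: 1, 6. Place at column 6.
Row 6: attacked by (1,3)→{3}; (2,7)→{3,7}; (3,2)→{2,5}; (4,4)→{2,4,6}; (5,6)→{5,6,7}; (7,5)→{4,5,6}. Safe: 1. Place at column 1.
Columns [3, 7, 2, 4, 6, 1, 5], r−c [-2, -5, 1, 0, -1, 5, 2], r+c [4, 9, 5, 8, 11, 7, 12] are all distinct, so no two queens attack.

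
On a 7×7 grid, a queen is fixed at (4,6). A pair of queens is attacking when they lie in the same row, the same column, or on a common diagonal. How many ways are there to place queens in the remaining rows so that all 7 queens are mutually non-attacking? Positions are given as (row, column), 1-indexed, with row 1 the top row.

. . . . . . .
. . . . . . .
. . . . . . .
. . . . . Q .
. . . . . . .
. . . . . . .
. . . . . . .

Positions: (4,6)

Branch on row 1: col 1 → 1; col 2 → 0; col 4 → 2; col 5 → 2; col 7 → 1.
Sum: 1 + 0 + 2 + 2 + 1 = 6.

6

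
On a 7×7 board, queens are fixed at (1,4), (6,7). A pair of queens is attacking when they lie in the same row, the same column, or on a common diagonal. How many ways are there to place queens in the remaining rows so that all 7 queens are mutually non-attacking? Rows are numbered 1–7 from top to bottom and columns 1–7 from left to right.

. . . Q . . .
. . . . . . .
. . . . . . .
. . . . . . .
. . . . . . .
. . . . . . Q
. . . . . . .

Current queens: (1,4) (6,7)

2

Branch on row 2: col 1 → 1; col 2 → 0; col 6 → 1.
Sum: 1 + 0 + 1 = 2.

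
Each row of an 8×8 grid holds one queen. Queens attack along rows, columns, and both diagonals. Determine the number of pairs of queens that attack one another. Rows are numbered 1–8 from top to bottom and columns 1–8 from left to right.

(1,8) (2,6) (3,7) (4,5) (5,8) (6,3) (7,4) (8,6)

Same column: (1,8)–(5,8) (column 8); (2,6)–(8,6) (column 6).
Same diagonal: (1,8)–(4,5) (|1−4| = |8−5| = 3); (1,8)–(6,3) (|1−6| = |8−3| = 5); (2,6)–(3,7) (|2−3| = |6−7| = 1); (4,5)–(6,3) (|4−6| = |5−3| = 2); (6,3)–(7,4) (|6−7| = |3−4| = 1).
Total attacking pairs: 7.

7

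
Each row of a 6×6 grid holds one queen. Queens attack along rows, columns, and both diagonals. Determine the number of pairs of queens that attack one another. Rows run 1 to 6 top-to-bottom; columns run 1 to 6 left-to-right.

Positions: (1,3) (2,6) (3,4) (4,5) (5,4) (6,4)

5

Same column: (3,4)–(5,4) (column 4); (3,4)–(6,4) (column 4); (5,4)–(6,4) (column 4).
Same diagonal: (3,4)–(4,5) (|3−4| = |4−5| = 1); (4,5)–(5,4) (|4−5| = |5−4| = 1).
Total attacking pairs: 5.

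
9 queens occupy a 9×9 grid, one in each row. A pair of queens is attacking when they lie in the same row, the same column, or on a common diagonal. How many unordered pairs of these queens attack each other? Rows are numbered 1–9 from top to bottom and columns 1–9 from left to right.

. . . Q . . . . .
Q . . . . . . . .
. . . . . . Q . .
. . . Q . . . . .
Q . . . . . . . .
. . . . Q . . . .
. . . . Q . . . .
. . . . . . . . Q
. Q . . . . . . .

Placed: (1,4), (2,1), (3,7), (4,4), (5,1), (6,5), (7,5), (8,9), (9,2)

5

Same column: (1,4)–(4,4) (column 4); (2,1)–(5,1) (column 1); (6,5)–(7,5) (column 5).
Same diagonal: (2,1)–(6,5) (|2−6| = |1−5| = 4); (6,5)–(9,2) (|6−9| = |5−2| = 3).
Total attacking pairs: 5.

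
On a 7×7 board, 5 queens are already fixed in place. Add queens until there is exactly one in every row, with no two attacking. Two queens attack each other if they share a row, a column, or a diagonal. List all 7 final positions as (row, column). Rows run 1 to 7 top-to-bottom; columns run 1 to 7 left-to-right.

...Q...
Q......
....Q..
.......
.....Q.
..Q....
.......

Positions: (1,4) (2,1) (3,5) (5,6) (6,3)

Row 4: attacked by (1,4)→{1,4,7}; (2,1)→{1,3}; (3,5)→{4,5,6}; (5,6)→{5,6,7}; (6,3)→{1,3,5}. Safe: 2. Place at column 2.
Row 7: attacked by (1,4)→{4}; (2,1)→{1,6}; (3,5)→{1,5}; (4,2)→{2,5}; (5,6)→{4,6}; (6,3)→{2,3,4}. Safe: 7. Place at column 7.
Columns [4, 1, 5, 2, 6, 3, 7], r−c [-3, 1, -2, 2, -1, 3, 0], r+c [5, 3, 8, 6, 11, 9, 14] are all distinct, so no two queens attack.

(1,4) (2,1) (3,5) (4,2) (5,6) (6,3) (7,7)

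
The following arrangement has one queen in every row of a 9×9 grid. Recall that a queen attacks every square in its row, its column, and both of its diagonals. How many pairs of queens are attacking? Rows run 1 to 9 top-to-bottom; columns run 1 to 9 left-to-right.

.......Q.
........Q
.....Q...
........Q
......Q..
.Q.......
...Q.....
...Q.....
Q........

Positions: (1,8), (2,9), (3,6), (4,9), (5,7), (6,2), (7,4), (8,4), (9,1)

Same column: (2,9)–(4,9) (column 9); (7,4)–(8,4) (column 4).
Same diagonal: (1,8)–(2,9) (|1−2| = |8−9| = 1); (1,8)–(3,6) (|1−3| = |8−6| = 2); (2,9)–(7,4) (|2−7| = |9−4| = 5); (5,7)–(8,4) (|5−8| = |7−4| = 3); (6,2)–(8,4) (|6−8| = |2−4| = 2).
Total attacking pairs: 7.

7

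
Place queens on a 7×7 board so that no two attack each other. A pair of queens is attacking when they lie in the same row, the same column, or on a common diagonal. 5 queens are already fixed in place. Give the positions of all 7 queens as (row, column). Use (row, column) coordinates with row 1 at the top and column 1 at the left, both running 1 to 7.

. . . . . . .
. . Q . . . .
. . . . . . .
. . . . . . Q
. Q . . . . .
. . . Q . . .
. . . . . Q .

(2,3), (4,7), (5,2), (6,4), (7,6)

Row 1: attacked by (2,3)→{2,3,4}; (4,7)→{4,7}; (5,2)→{2,6}; (6,4)→{4}; (7,6)→{6}. Safe: 1, 5. Place at column 1.
Row 3: attacked by (1,1)→{1,3}; (2,3)→{2,3,4}; (4,7)→{6,7}; (5,2)→{2,4}; (6,4)→{1,4,7}; (7,6)→{2,6}. Safe: 5. Place at column 5.
Columns [1, 3, 5, 7, 2, 4, 6], r−c [0, -1, -2, -3, 3, 2, 1], r+c [2, 5, 8, 11, 7, 10, 13] are all distinct, so no two queens attack.

(1,1) (2,3) (3,5) (4,7) (5,2) (6,4) (7,6)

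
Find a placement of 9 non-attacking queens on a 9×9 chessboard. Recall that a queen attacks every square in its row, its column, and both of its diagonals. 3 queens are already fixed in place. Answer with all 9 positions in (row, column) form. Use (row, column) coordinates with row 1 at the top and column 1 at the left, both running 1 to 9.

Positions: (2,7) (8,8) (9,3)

Row 1: attacked by (2,7)→{6,7,8}; (8,8)→{1,8}; (9,3)→{3}. Safe: 2, 4, 5, 9. Place at column 2.
Row 3: attacked by (1,2)→{2,4}; (2,7)→{6,7,8}; (8,8)→{3,8}; (9,3)→{3,9}. Safe: 1, 5. Place at column 5.
Row 4: attacked by (1,2)→{2,5}; (2,7)→{5,7,9}; (3,5)→{4,5,6}; (8,8)→{4,8}; (9,3)→{3,8}. Safe: 1. Place at column 1.
Row 5: attacked by (1,2)→{2,6}; (2,7)→{4,7}; (3,5)→{3,5,7}; (4,1)→{1,2}; (8,8)→{5,8}; (9,3)→{3,7}. Safe: 9. Place at column 9.
Row 6: attacked by (1,2)→{2,7}; (2,7)→{3,7}; (3,5)→{2,5,8}; (4,1)→{1,3}; (5,9)→{8,9}; (8,8)→{6,8}; (9,3)→{3,6}. Safe: 4. Place at column 4.
Row 7: attacked by (1,2)→{2,8}; (2,7)→{2,7}; (3,5)→{1,5,9}; (4,1)→{1,4}; (5,9)→{7,9}; (6,4)→{3,4,5}; (8,8)→{7,8,9}; (9,3)→{1,3,5}. Safe: 6. Place at column 6.
Columns [2, 7, 5, 1, 9, 4, 6, 8, 3], r−c [-1, -5, -2, 3, -4, 2, 1, 0, 6], r+c [3, 9, 8, 5, 14, 10, 13, 16, 12] are all distinct, so no two queens attack.

(1,2) (2,7) (3,5) (4,1) (5,9) (6,4) (7,6) (8,8) (9,3)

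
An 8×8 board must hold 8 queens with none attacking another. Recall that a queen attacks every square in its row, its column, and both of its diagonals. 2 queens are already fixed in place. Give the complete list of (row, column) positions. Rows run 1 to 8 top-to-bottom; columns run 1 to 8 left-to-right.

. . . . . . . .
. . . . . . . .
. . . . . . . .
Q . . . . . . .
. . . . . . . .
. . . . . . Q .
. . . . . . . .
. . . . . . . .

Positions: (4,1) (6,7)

(1,5) (2,2) (3,8) (4,1) (5,4) (6,7) (7,3) (8,6)

Row 1: attacked by (4,1)→{1,4}; (6,7)→{2,7}. Safe: 3, 5, 6, 8. Place at column 5.
Row 2: attacked by (1,5)→{4,5,6}; (4,1)→{1,3}; (6,7)→{3,7}. Safe: 2, 8. Place at column 2.
Row 3: attacked by (1,5)→{3,5,7}; (2,2)→{1,2,3}; (4,1)→{1,2}; (6,7)→{4,7}. Safe: 6, 8. Place at column 8.
Row 5: attacked by (1,5)→{1,5}; (2,2)→{2,5}; (3,8)→{6,8}; (4,1)→{1,2}; (6,7)→{6,7,8}. Safe: 3, 4. Place at column 4.
Row 7: attacked by (1,5)→{5}; (2,2)→{2,7}; (3,8)→{4,8}; (4,1)→{1,4}; (5,4)→{2,4,6}; (6,7)→{6,7,8}. Safe: 3. Place at column 3.
Row 8: attacked by (1,5)→{5}; (2,2)→{2,8}; (3,8)→{3,8}; (4,1)→{1,5}; (5,4)→{1,4,7}; (6,7)→{5,7}; (7,3)→{2,3,4}. Safe: 6. Place at column 6.
Columns [5, 2, 8, 1, 4, 7, 3, 6], r−c [-4, 0, -5, 3, 1, -1, 4, 2], r+c [6, 4, 11, 5, 9, 13, 10, 14] are all distinct, so no two queens attack.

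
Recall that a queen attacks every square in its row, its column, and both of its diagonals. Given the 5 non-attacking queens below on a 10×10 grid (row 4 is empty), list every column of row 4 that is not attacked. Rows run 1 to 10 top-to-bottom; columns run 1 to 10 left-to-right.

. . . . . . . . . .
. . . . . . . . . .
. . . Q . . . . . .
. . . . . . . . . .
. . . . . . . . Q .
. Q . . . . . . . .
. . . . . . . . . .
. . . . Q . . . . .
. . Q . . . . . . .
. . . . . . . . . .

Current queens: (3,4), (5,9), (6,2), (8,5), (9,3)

(3,4) attacks row 4 at column 4 and diagonals 3, 5.
(5,9) attacks row 4 at column 9 and diagonals 8, 10.
(6,2) attacks row 4 at column 2 and diagonals 4.
(8,5) attacks row 4 at column 5 and diagonals 1, 9.
(9,3) attacks row 4 at column 3 and diagonals 8.
Attacked columns: {1, 2, 3, 4, 5, 8, 9, 10}. Safe: {6, 7}.

columns 6, 7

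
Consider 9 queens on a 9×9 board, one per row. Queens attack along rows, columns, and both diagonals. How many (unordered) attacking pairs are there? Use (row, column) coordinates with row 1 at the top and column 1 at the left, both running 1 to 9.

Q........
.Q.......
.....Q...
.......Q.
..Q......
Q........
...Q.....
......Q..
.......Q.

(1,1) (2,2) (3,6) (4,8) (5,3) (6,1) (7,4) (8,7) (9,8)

Same column: (1,1)–(6,1) (column 1); (4,8)–(9,8) (column 8).
Same diagonal: (1,1)–(2,2) (|1−2| = |1−2| = 1); (8,7)–(9,8) (|8−9| = |7−8| = 1).
Total attacking pairs: 4.

4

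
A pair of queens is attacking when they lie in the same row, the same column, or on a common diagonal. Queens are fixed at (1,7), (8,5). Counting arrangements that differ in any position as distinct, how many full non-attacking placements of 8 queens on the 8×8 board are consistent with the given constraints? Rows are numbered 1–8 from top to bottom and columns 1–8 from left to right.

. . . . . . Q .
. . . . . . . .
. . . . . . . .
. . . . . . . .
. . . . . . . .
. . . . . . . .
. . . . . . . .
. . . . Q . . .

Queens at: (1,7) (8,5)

3

Branch on row 2: col 1 → 1; col 2 → 1; col 3 → 0; col 4 → 1.
Sum: 1 + 1 + 0 + 1 = 3.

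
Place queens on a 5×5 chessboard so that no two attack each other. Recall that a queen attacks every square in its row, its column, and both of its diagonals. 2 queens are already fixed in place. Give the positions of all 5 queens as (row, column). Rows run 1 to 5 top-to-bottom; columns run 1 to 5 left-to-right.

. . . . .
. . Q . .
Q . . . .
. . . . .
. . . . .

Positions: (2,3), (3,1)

Row 1: attacked by (2,3)→{2,3,4}; (3,1)→{1,3}. Safe: 5. Place at column 5.
Row 4: attacked by (1,5)→{2,5}; (2,3)→{1,3,5}; (3,1)→{1,2}. Safe: 4. Place at column 4.
Row 5: attacked by (1,5)→{1,5}; (2,3)→{3}; (3,1)→{1,3}; (4,4)→{3,4,5}. Safe: 2. Place at column 2.
Columns [5, 3, 1, 4, 2], r−c [-4, -1, 2, 0, 3], r+c [6, 5, 4, 8, 7] are all distinct, so no two queens attack.

(1,5) (2,3) (3,1) (4,4) (5,2)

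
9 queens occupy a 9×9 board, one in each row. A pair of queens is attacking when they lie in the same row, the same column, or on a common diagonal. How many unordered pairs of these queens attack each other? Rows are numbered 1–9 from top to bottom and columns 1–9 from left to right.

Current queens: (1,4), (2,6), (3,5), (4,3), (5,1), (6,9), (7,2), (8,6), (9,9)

Same column: (2,6)–(8,6) (column 6); (6,9)–(9,9) (column 9).
Same diagonal: (1,4)–(6,9) (|1−6| = |4−9| = 5); (2,6)–(3,5) (|2−3| = |6−5| = 1).
Total attacking pairs: 4.

4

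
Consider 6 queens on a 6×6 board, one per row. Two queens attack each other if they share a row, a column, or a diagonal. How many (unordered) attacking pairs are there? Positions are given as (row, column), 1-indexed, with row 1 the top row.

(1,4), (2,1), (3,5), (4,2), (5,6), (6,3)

All columns are distinct and no two queens satisfy |Δrow| = |Δcol|, so no pair attacks.

0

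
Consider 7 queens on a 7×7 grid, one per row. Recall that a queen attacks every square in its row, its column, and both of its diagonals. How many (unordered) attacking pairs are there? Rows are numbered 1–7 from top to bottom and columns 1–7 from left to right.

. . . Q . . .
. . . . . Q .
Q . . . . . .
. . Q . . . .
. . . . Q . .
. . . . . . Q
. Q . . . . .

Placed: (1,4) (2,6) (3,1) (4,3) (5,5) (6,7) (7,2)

All columns are distinct and no two queens satisfy |Δrow| = |Δcol|, so no pair attacks.

0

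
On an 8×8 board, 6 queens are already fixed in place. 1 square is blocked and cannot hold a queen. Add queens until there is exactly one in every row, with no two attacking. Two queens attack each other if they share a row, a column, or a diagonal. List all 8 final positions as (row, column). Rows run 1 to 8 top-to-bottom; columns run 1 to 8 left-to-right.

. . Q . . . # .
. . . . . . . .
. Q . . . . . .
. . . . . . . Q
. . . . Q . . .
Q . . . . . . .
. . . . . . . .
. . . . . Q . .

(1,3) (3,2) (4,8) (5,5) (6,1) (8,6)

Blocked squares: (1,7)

(1,3) (2,7) (3,2) (4,8) (5,5) (6,1) (7,4) (8,6)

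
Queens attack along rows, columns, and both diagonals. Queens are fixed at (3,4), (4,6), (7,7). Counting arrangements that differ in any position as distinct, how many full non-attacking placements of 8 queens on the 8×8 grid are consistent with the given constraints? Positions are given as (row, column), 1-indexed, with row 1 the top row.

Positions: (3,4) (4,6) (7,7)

1

Branch on row 1: col 5 → 1; col 8 → 0.
Sum: 1 + 0 = 1.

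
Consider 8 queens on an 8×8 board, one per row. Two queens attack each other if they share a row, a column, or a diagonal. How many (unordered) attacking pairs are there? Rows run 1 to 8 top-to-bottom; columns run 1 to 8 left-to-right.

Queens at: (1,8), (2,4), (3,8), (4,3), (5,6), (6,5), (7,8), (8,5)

9

Same column: (1,8)–(3,8) (column 8); (1,8)–(7,8) (column 8); (3,8)–(7,8) (column 8); (6,5)–(8,5) (column 5).
Same diagonal: (3,8)–(5,6) (|3−5| = |8−6| = 2); (3,8)–(6,5) (|3−6| = |8−5| = 3); (4,3)–(6,5) (|4−6| = |3−5| = 2); (5,6)–(6,5) (|5−6| = |6−5| = 1); (5,6)–(7,8) (|5−7| = |6−8| = 2).
Total attacking pairs: 9.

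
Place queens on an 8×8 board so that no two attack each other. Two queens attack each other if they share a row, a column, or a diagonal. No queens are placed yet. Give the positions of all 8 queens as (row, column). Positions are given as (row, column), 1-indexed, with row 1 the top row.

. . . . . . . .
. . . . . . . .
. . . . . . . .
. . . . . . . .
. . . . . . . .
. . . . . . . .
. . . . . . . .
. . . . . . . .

(1,3) (2,6) (3,8) (4,1) (5,4) (6,7) (7,5) (8,2)

Row 1: Safe: 1, 2, 3, 4, 5, 6, 7, 8. Place at column 3.
Row 2: attacked by (1,3)→{2,3,4}. Safe: 1, 5, 6, 7, 8. Place at column 6.
Row 3: attacked by (1,3)→{1,3,5}; (2,6)→{5,6,7}. Safe: 2, 4, 8. Place at column 8.
Row 4: attacked by (1,3)→{3,6}; (2,6)→{4,6,8}; (3,8)→{7,8}. Safe: 1, 2, 5. Place at column 1.
Row 5: attacked by (1,3)→{3,7}; (2,6)→{3,6}; (3,8)→{6,8}; (4,1)→{1,2}. Safe: 4, 5. Place at column 4.
Row 6: attacked by (1,3)→{3,8}; (2,6)→{2,6}; (3,8)→{5,8}; (4,1)→{1,3}; (5,4)→{3,4,5}. Safe: 7. Place at column 7.
Row 7: attacked by (1,3)→{3}; (2,6)→{1,6}; (3,8)→{4,8}; (4,1)→{1,4}; (5,4)→{2,4,6}; (6,7)→{6,7,8}. Safe: 5. Place at column 5.
Row 8: attacked by (1,3)→{3}; (2,6)→{6}; (3,8)→{3,8}; (4,1)→{1,5}; (5,4)→{1,4,7}; (6,7)→{5,7}; (7,5)→{4,5,6}. Safe: 2. Place at column 2.
Columns [3, 6, 8, 1, 4, 7, 5, 2], r−c [-2, -4, -5, 3, 1, -1, 2, 6], r+c [4, 8, 11, 5, 9, 13, 12, 10] are all distinct, so no two queens attack.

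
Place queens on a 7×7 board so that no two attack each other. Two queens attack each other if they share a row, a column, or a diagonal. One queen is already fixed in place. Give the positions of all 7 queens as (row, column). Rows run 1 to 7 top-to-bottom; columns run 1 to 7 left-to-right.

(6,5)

Row 1: attacked by (6,5)→{5}. Safe: 1, 2, 3, 4, 6, 7. Place at column 4.
Row 2: attacked by (1,4)→{3,4,5}; (6,5)→{1,5}. Safe: 2, 6, 7. Place at column 7.
Row 3: attacked by (1,4)→{2,4,6}; (2,7)→{6,7}; (6,5)→{2,5}. Safe: 1, 3. Place at column 3.
Row 4: attacked by (1,4)→{1,4,7}; (2,7)→{5,7}; (3,3)→{2,3,4}; (6,5)→{3,5,7}. Safe: 6. Place at column 6.
Row 5: attacked by (1,4)→{4}; (2,7)→{4,7}; (3,3)→{1,3,5}; (4,6)→{5,6,7}; (6,5)→{4,5,6}. Safe: 2. Place at column 2.
Row 7: attacked by (1,4)→{4}; (2,7)→{2,7}; (3,3)→{3,7}; (4,6)→{3,6}; (5,2)→{2,4}; (6,5)→{4,5,6}. Safe: 1. Place at column 1.
Columns [4, 7, 3, 6, 2, 5, 1], r−c [-3, -5, 0, -2, 3, 1, 6], r+c [5, 9, 6, 10, 7, 11, 8] are all distinct, so no two queens attack.

(1,4) (2,7) (3,3) (4,6) (5,2) (6,5) (7,1)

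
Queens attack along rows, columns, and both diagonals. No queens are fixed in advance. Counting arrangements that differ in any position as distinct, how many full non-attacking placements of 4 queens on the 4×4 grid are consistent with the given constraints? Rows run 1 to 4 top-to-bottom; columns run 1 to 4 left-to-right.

2

Branch on row 1: col 1 → 0; col 2 → 1; col 3 → 1; col 4 → 0.
Sum: 0 + 1 + 1 + 0 = 2.
(This is the classic 4-queens count.)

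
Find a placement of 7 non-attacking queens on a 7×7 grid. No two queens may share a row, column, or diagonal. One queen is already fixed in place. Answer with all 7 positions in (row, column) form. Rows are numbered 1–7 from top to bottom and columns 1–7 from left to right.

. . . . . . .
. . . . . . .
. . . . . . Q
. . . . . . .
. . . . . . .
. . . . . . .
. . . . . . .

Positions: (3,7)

(1,6) (2,3) (3,7) (4,4) (5,1) (6,5) (7,2)

Row 1: attacked by (3,7)→{5,7}. Safe: 1, 2, 3, 4, 6. Place at column 6.
Row 2: attacked by (1,6)→{5,6,7}; (3,7)→{6,7}. Safe: 1, 2, 3, 4. Place at column 3.
Row 4: attacked by (1,6)→{3,6}; (2,3)→{1,3,5}; (3,7)→{6,7}. Safe: 2, 4. Place at column 4.
Row 5: attacked by (1,6)→{2,6}; (2,3)→{3,6}; (3,7)→{5,7}; (4,4)→{3,4,5}. Safe: 1. Place at column 1.
Row 6: attacked by (1,6)→{1,6}; (2,3)→{3,7}; (3,7)→{4,7}; (4,4)→{2,4,6}; (5,1)→{1,2}. Safe: 5. Place at column 5.
Row 7: attacked by (1,6)→{6}; (2,3)→{3}; (3,7)→{3,7}; (4,4)→{1,4,7}; (5,1)→{1,3}; (6,5)→{4,5,6}. Safe: 2. Place at column 2.
Columns [6, 3, 7, 4, 1, 5, 2], r−c [-5, -1, -4, 0, 4, 1, 5], r+c [7, 5, 10, 8, 6, 11, 9] are all distinct, so no two queens attack.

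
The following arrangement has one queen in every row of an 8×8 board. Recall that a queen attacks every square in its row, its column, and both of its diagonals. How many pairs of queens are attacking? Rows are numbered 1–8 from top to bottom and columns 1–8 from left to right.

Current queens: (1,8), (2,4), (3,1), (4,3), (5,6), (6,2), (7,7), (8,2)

1

Same column: (6,2)–(8,2) (column 2).
Total attacking pairs: 1.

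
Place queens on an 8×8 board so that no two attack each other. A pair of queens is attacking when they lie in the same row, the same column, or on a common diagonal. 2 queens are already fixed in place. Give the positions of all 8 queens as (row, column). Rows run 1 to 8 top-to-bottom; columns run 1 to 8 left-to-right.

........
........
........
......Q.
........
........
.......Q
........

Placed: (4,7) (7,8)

(1,3) (2,6) (3,2) (4,7) (5,5) (6,1) (7,8) (8,4)

Row 1: attacked by (4,7)→{4,7}; (7,8)→{2,8}. Safe: 1, 3, 5, 6. Place at column 3.
Row 2: attacked by (1,3)→{2,3,4}; (4,7)→{5,7}; (7,8)→{3,8}. Safe: 1, 6. Place at column 6.
Row 3: attacked by (1,3)→{1,3,5}; (2,6)→{5,6,7}; (4,7)→{6,7,8}; (7,8)→{4,8}. Safe: 2. Place at column 2.
Row 5: attacked by (1,3)→{3,7}; (2,6)→{3,6}; (3,2)→{2,4}; (4,7)→{6,7,8}; (7,8)→{6,8}. Safe: 1, 5. Place at column 5.
Row 6: attacked by (1,3)→{3,8}; (2,6)→{2,6}; (3,2)→{2,5}; (4,7)→{5,7}; (5,5)→{4,5,6}; (7,8)→{7,8}. Safe: 1. Place at column 1.
Row 8: attacked by (1,3)→{3}; (2,6)→{6}; (3,2)→{2,7}; (4,7)→{3,7}; (5,5)→{2,5,8}; (6,1)→{1,3}; (7,8)→{7,8}. Safe: 4. Place at column 4.
Columns [3, 6, 2, 7, 5, 1, 8, 4], r−c [-2, -4, 1, -3, 0, 5, -1, 4], r+c [4, 8, 5, 11, 10, 7, 15, 12] are all distinct, so no two queens attack.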